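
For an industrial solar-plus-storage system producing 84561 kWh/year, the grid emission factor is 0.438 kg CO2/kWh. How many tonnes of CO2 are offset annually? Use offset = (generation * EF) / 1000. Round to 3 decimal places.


CO2 offset in kg = generation * emission_factor
CO2 offset = 84561 * 0.438 = 37037.72 kg
Convert to tonnes:
  CO2 offset = 37037.72 / 1000 = 37.038 tonnes

37.038


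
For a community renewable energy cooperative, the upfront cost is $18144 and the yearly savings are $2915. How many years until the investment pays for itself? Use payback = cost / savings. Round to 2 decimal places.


Simple payback period = initial cost / annual savings
Payback = 18144 / 2915
Payback = 6.22 years

6.22


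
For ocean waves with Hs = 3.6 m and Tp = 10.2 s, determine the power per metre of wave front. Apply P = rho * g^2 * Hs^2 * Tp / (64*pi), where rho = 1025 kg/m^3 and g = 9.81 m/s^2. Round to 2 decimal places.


Apply wave power formula:
  g^2 = 9.81^2 = 96.2361
  Hs^2 = 3.6^2 = 12.96
  Numerator = rho * g^2 * Hs^2 * Tp = 1025 * 96.2361 * 12.96 * 10.2 = 13039683.59
  Denominator = 64 * pi = 201.0619
  P = 13039683.59 / 201.0619 = 64854.07 W/m

64854.07


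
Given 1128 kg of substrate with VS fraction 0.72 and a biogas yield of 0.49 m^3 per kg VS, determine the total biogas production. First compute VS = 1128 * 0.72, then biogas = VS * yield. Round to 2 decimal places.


Compute volatile solids:
  VS = mass * VS_fraction = 1128 * 0.72 = 812.16 kg
Calculate biogas volume:
  Biogas = VS * specific_yield = 812.16 * 0.49
  Biogas = 397.96 m^3

397.96


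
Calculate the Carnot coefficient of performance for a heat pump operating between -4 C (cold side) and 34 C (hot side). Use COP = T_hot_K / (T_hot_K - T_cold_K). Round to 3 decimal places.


Convert to Kelvin:
  T_hot = 34 + 273.15 = 307.15 K
  T_cold = -4 + 273.15 = 269.15 K
Apply Carnot COP formula:
  COP = T_hot_K / (T_hot_K - T_cold_K) = 307.15 / 38.0
  COP = 8.083

8.083


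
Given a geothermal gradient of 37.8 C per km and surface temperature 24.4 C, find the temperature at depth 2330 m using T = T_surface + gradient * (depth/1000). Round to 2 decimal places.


Convert depth to km: 2330 / 1000 = 2.33 km
Temperature increase = gradient * depth_km = 37.8 * 2.33 = 88.07 C
Temperature at depth = T_surface + delta_T = 24.4 + 88.07
T = 112.47 C

112.47


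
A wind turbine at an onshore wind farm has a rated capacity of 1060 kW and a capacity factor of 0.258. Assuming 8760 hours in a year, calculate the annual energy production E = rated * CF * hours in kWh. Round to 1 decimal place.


Annual energy = rated_kW * capacity_factor * hours_per_year
Given: P_rated = 1060 kW, CF = 0.258, hours = 8760
E = 1060 * 0.258 * 8760
E = 2395684.8 kWh

2395684.8


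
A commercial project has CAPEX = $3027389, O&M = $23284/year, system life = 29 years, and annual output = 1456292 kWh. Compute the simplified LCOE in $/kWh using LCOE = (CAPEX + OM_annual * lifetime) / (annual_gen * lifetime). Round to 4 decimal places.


Total cost = CAPEX + OM * lifetime = 3027389 + 23284 * 29 = 3027389 + 675236 = 3702625
Total generation = annual * lifetime = 1456292 * 29 = 42232468 kWh
LCOE = 3702625 / 42232468
LCOE = 0.0877 $/kWh

0.0877


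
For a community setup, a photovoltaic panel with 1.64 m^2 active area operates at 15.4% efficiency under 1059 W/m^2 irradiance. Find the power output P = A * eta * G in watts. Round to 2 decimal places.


Use the solar power formula P = A * eta * G.
Given: A = 1.64 m^2, eta = 0.154, G = 1059 W/m^2
P = 1.64 * 0.154 * 1059
P = 267.46 W

267.46


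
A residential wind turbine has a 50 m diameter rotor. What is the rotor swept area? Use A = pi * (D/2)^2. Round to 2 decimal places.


Compute the rotor radius:
  r = D / 2 = 50 / 2 = 25.0 m
Calculate swept area:
  A = pi * r^2 = pi * 25.0^2
  A = 1963.50 m^2

1963.50


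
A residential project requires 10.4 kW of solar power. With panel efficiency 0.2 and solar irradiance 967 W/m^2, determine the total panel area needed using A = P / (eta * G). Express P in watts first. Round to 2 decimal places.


Convert target power to watts: P = 10.4 * 1000 = 10400.0 W
Compute denominator: eta * G = 0.2 * 967 = 193.4
Required area A = P / (eta * G) = 10400.0 / 193.4
A = 53.77 m^2

53.77


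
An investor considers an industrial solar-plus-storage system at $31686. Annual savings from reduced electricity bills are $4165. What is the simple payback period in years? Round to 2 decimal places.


Simple payback period = initial cost / annual savings
Payback = 31686 / 4165
Payback = 7.61 years

7.61


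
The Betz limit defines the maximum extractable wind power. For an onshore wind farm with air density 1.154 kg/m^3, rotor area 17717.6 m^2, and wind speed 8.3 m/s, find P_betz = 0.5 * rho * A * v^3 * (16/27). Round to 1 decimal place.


The Betz coefficient Cp_max = 16/27 = 0.5926
v^3 = 8.3^3 = 571.787
P_betz = 0.5 * rho * A * v^3 * Cp_max
P_betz = 0.5 * 1.154 * 17717.6 * 571.787 * 0.5926
P_betz = 3463946.7 W

3463946.7


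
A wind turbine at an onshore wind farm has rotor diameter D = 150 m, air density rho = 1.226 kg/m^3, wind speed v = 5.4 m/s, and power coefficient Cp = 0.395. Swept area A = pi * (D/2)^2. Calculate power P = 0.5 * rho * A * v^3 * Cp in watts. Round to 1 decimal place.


Step 1 -- Compute swept area:
  A = pi * (D/2)^2 = pi * (150/2)^2 = 17671.46 m^2
Step 2 -- Apply wind power equation:
  P = 0.5 * rho * A * v^3 * Cp
  v^3 = 5.4^3 = 157.464
  P = 0.5 * 1.226 * 17671.46 * 157.464 * 0.395
  P = 673769.3 W

673769.3


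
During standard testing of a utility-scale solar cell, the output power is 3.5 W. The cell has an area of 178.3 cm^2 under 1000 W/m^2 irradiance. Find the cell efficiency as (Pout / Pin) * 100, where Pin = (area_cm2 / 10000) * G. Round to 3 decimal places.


First compute the input power:
  Pin = area_cm2 / 10000 * G = 178.3 / 10000 * 1000 = 17.83 W
Then compute efficiency:
  Efficiency = (Pout / Pin) * 100 = (3.5 / 17.83) * 100
  Efficiency = 19.630%

19.630


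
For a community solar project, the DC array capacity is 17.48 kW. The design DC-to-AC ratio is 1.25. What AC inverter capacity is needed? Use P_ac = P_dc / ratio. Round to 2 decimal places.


The inverter AC capacity is determined by the DC/AC ratio.
Given: P_dc = 17.48 kW, DC/AC ratio = 1.25
P_ac = P_dc / ratio = 17.48 / 1.25
P_ac = 13.98 kW

13.98


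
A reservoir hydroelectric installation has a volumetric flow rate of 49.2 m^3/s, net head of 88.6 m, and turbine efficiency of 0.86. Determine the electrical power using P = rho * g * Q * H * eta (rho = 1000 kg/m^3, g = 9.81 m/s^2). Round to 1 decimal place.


Apply the hydropower formula P = rho * g * Q * H * eta
rho * g = 1000 * 9.81 = 9810.0
P = 9810.0 * 49.2 * 88.6 * 0.86
P = 36776151.8 W

36776151.8


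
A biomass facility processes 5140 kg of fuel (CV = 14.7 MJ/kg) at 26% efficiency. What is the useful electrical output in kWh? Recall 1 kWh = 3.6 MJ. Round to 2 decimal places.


Total energy = mass * CV = 5140 * 14.7 = 75558.0 MJ
Useful energy = total * eta = 75558.0 * 0.26 = 19645.08 MJ
Convert to kWh: 19645.08 / 3.6
Useful energy = 5456.97 kWh

5456.97


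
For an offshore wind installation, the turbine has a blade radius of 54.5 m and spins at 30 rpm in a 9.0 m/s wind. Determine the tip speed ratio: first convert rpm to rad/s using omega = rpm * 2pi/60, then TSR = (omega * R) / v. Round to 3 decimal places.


Convert rotational speed to rad/s:
  omega = 30 * 2 * pi / 60 = 3.1416 rad/s
Compute tip speed:
  v_tip = omega * R = 3.1416 * 54.5 = 171.217 m/s
Tip speed ratio:
  TSR = v_tip / v_wind = 171.217 / 9.0 = 19.024

19.024


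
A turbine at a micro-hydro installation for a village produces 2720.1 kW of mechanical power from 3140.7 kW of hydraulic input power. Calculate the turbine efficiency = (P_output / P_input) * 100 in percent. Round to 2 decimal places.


Turbine efficiency = (output power / input power) * 100
eta = (2720.1 / 3140.7) * 100
eta = 86.61%

86.61


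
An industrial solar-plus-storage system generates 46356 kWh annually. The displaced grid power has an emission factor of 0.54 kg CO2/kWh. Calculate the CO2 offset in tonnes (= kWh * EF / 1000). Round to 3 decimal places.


CO2 offset in kg = generation * emission_factor
CO2 offset = 46356 * 0.54 = 25032.24 kg
Convert to tonnes:
  CO2 offset = 25032.24 / 1000 = 25.032 tonnes

25.032


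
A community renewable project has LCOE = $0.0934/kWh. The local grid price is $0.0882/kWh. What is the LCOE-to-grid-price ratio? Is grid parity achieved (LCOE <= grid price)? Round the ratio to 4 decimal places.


Compare LCOE to grid price:
  LCOE = $0.0934/kWh, Grid price = $0.0882/kWh
  Ratio = LCOE / grid_price = 0.0934 / 0.0882 = 1.0590
  Grid parity achieved (ratio <= 1)? no

1.0590


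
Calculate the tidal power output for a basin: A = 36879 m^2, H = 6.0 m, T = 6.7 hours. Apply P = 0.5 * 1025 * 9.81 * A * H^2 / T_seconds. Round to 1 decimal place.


Convert period to seconds: T = 6.7 * 3600 = 24120.0 s
H^2 = 6.0^2 = 36.0
P = 0.5 * rho * g * A * H^2 / T
P = 0.5 * 1025 * 9.81 * 36879 * 36.0 / 24120.0
P = 276737.0 W

276737.0


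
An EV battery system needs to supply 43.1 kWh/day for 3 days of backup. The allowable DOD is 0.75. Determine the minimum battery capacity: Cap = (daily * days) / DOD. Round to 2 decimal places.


Total energy needed = daily * days = 43.1 * 3 = 129.3 kWh
Account for depth of discharge:
  Cap = total_energy / DOD = 129.3 / 0.75
  Cap = 172.40 kWh

172.40


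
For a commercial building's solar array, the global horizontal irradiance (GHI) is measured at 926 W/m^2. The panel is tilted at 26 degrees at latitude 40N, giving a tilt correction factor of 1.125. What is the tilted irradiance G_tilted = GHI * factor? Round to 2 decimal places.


Identify the given values:
  GHI = 926 W/m^2, tilt correction factor = 1.125
Apply the formula G_tilted = GHI * factor:
  G_tilted = 926 * 1.125
  G_tilted = 1041.75 W/m^2

1041.75


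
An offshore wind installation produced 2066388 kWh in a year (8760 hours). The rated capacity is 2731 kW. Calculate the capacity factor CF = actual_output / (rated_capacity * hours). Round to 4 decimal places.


Capacity factor = actual output / maximum possible output
Maximum possible = rated * hours = 2731 * 8760 = 23923560 kWh
CF = 2066388 / 23923560
CF = 0.0864

0.0864


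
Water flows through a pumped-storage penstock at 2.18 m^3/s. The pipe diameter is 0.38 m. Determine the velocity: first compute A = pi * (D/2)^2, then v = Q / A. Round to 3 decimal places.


Compute pipe cross-sectional area:
  A = pi * (D/2)^2 = pi * (0.38/2)^2 = 0.1134 m^2
Calculate velocity:
  v = Q / A = 2.18 / 0.1134
  v = 19.222 m/s

19.222


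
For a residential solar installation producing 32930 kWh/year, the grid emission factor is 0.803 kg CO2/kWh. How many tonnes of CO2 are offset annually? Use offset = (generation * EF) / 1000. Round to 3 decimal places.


CO2 offset in kg = generation * emission_factor
CO2 offset = 32930 * 0.803 = 26442.79 kg
Convert to tonnes:
  CO2 offset = 26442.79 / 1000 = 26.443 tonnes

26.443


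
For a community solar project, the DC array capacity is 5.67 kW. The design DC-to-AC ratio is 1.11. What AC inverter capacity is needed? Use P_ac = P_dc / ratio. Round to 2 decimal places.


The inverter AC capacity is determined by the DC/AC ratio.
Given: P_dc = 5.67 kW, DC/AC ratio = 1.11
P_ac = P_dc / ratio = 5.67 / 1.11
P_ac = 5.11 kW

5.11


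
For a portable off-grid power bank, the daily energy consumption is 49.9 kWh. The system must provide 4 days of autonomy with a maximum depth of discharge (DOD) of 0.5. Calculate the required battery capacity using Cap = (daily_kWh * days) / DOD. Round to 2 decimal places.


Total energy needed = daily * days = 49.9 * 4 = 199.6 kWh
Account for depth of discharge:
  Cap = total_energy / DOD = 199.6 / 0.5
  Cap = 399.20 kWh

399.20


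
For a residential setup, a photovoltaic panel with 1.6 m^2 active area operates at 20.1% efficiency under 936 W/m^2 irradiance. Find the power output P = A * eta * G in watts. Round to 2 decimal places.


Use the solar power formula P = A * eta * G.
Given: A = 1.6 m^2, eta = 0.201, G = 936 W/m^2
P = 1.6 * 0.201 * 936
P = 301.02 W

301.02


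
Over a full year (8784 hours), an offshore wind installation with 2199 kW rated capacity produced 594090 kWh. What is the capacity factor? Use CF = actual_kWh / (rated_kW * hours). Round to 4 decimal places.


Capacity factor = actual output / maximum possible output
Maximum possible = rated * hours = 2199 * 8784 = 19316016 kWh
CF = 594090 / 19316016
CF = 0.0308

0.0308


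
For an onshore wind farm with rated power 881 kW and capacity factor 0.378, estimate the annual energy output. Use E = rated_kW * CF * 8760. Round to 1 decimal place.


Annual energy = rated_kW * capacity_factor * hours_per_year
Given: P_rated = 881 kW, CF = 0.378, hours = 8760
E = 881 * 0.378 * 8760
E = 2917237.7 kWh

2917237.7


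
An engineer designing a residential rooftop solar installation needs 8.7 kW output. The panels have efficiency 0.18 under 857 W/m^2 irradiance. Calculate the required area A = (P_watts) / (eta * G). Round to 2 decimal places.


Convert target power to watts: P = 8.7 * 1000 = 8700.0 W
Compute denominator: eta * G = 0.18 * 857 = 154.26
Required area A = P / (eta * G) = 8700.0 / 154.26
A = 56.40 m^2

56.40


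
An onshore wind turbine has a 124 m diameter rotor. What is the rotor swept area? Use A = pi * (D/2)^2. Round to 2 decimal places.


Compute the rotor radius:
  r = D / 2 = 124 / 2 = 62.0 m
Calculate swept area:
  A = pi * r^2 = pi * 62.0^2
  A = 12076.28 m^2

12076.28


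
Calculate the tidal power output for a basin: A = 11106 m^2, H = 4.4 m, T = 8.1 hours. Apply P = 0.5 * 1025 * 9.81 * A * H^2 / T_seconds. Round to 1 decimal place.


Convert period to seconds: T = 8.1 * 3600 = 29160.0 s
H^2 = 4.4^2 = 19.36
P = 0.5 * rho * g * A * H^2 / T
P = 0.5 * 1025 * 9.81 * 11106 * 19.36 / 29160.0
P = 37071.3 W

37071.3


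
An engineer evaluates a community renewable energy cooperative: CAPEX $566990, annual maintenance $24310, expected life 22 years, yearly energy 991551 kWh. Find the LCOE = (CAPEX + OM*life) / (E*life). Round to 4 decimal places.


Total cost = CAPEX + OM * lifetime = 566990 + 24310 * 22 = 566990 + 534820 = 1101810
Total generation = annual * lifetime = 991551 * 22 = 21814122 kWh
LCOE = 1101810 / 21814122
LCOE = 0.0505 $/kWh

0.0505


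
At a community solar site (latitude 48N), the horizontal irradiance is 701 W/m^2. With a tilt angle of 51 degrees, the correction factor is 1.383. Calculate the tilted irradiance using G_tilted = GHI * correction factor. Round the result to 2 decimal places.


Identify the given values:
  GHI = 701 W/m^2, tilt correction factor = 1.383
Apply the formula G_tilted = GHI * factor:
  G_tilted = 701 * 1.383
  G_tilted = 969.48 W/m^2

969.48


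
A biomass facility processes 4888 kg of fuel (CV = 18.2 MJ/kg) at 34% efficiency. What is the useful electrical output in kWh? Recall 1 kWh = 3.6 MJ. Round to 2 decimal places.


Total energy = mass * CV = 4888 * 18.2 = 88961.6 MJ
Useful energy = total * eta = 88961.6 * 0.34 = 30246.94 MJ
Convert to kWh: 30246.94 / 3.6
Useful energy = 8401.93 kWh

8401.93


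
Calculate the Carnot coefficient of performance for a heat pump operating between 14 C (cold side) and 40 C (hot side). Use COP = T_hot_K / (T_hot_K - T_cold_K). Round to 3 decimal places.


Convert to Kelvin:
  T_hot = 40 + 273.15 = 313.15 K
  T_cold = 14 + 273.15 = 287.15 K
Apply Carnot COP formula:
  COP = T_hot_K / (T_hot_K - T_cold_K) = 313.15 / 26.0
  COP = 12.044

12.044


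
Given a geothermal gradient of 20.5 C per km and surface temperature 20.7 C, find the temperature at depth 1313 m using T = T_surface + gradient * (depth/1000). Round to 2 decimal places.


Convert depth to km: 1313 / 1000 = 1.313 km
Temperature increase = gradient * depth_km = 20.5 * 1.313 = 26.92 C
Temperature at depth = T_surface + delta_T = 20.7 + 26.92
T = 47.62 C

47.62


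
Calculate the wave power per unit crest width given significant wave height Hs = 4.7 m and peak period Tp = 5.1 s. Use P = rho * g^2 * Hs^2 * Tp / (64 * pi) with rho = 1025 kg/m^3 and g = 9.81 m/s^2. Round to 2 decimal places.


Apply wave power formula:
  g^2 = 9.81^2 = 96.2361
  Hs^2 = 4.7^2 = 22.09
  Numerator = rho * g^2 * Hs^2 * Tp = 1025 * 96.2361 * 22.09 * 5.1 = 11112909.36
  Denominator = 64 * pi = 201.0619
  P = 11112909.36 / 201.0619 = 55271.08 W/m

55271.08


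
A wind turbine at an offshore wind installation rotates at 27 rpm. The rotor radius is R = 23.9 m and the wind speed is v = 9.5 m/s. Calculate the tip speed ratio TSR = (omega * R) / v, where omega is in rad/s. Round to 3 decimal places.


Convert rotational speed to rad/s:
  omega = 27 * 2 * pi / 60 = 2.8274 rad/s
Compute tip speed:
  v_tip = omega * R = 2.8274 * 23.9 = 67.576 m/s
Tip speed ratio:
  TSR = v_tip / v_wind = 67.576 / 9.5 = 7.113

7.113


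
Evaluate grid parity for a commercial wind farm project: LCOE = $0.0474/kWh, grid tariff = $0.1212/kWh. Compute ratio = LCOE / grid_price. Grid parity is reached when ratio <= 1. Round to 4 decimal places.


Compare LCOE to grid price:
  LCOE = $0.0474/kWh, Grid price = $0.1212/kWh
  Ratio = LCOE / grid_price = 0.0474 / 0.1212 = 0.3911
  Grid parity achieved (ratio <= 1)? yes

0.3911


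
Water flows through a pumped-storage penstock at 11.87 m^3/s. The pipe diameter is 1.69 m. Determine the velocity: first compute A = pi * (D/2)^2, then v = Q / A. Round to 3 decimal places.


Compute pipe cross-sectional area:
  A = pi * (D/2)^2 = pi * (1.69/2)^2 = 2.2432 m^2
Calculate velocity:
  v = Q / A = 11.87 / 2.2432
  v = 5.292 m/s

5.292


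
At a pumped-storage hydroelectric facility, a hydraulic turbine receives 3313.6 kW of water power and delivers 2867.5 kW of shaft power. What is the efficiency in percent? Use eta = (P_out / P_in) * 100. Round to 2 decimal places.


Turbine efficiency = (output power / input power) * 100
eta = (2867.5 / 3313.6) * 100
eta = 86.54%

86.54


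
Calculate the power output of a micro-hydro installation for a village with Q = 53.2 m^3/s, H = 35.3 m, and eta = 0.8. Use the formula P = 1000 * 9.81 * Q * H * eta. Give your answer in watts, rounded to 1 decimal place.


Apply the hydropower formula P = rho * g * Q * H * eta
rho * g = 1000 * 9.81 = 9810.0
P = 9810.0 * 53.2 * 35.3 * 0.8
P = 14738230.1 W

14738230.1


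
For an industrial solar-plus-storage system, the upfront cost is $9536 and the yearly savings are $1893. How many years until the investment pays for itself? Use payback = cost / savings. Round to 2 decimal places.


Simple payback period = initial cost / annual savings
Payback = 9536 / 1893
Payback = 5.04 years

5.04


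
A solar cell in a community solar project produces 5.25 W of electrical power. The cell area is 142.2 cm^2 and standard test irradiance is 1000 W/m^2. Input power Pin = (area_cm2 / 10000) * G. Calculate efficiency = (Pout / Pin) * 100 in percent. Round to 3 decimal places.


First compute the input power:
  Pin = area_cm2 / 10000 * G = 142.2 / 10000 * 1000 = 14.22 W
Then compute efficiency:
  Efficiency = (Pout / Pin) * 100 = (5.25 / 14.22) * 100
  Efficiency = 36.920%

36.920


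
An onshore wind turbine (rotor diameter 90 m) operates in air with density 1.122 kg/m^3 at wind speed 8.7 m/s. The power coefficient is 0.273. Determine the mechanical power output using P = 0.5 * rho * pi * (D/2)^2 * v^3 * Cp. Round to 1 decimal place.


Step 1 -- Compute swept area:
  A = pi * (D/2)^2 = pi * (90/2)^2 = 6361.73 m^2
Step 2 -- Apply wind power equation:
  P = 0.5 * rho * A * v^3 * Cp
  v^3 = 8.7^3 = 658.503
  P = 0.5 * 1.122 * 6361.73 * 658.503 * 0.273
  P = 641590.9 W

641590.9


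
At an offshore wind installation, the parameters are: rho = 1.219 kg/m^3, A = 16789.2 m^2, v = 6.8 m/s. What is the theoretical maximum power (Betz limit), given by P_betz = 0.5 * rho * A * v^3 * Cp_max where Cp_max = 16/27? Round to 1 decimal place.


The Betz coefficient Cp_max = 16/27 = 0.5926
v^3 = 6.8^3 = 314.432
P_betz = 0.5 * rho * A * v^3 * Cp_max
P_betz = 0.5 * 1.219 * 16789.2 * 314.432 * 0.5926
P_betz = 1906718.9 W

1906718.9


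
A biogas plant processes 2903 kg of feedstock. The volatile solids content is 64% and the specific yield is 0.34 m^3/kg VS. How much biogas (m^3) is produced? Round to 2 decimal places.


Compute volatile solids:
  VS = mass * VS_fraction = 2903 * 0.64 = 1857.92 kg
Calculate biogas volume:
  Biogas = VS * specific_yield = 1857.92 * 0.34
  Biogas = 631.69 m^3

631.69


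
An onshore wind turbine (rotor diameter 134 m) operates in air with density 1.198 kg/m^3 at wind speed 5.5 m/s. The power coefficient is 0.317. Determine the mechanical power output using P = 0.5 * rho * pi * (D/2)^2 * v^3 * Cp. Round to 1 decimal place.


Step 1 -- Compute swept area:
  A = pi * (D/2)^2 = pi * (134/2)^2 = 14102.61 m^2
Step 2 -- Apply wind power equation:
  P = 0.5 * rho * A * v^3 * Cp
  v^3 = 5.5^3 = 166.375
  P = 0.5 * 1.198 * 14102.61 * 166.375 * 0.317
  P = 445526.6 W

445526.6


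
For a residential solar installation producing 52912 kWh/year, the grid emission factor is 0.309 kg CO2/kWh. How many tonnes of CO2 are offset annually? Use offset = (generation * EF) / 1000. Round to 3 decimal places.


CO2 offset in kg = generation * emission_factor
CO2 offset = 52912 * 0.309 = 16349.81 kg
Convert to tonnes:
  CO2 offset = 16349.81 / 1000 = 16.350 tonnes

16.350


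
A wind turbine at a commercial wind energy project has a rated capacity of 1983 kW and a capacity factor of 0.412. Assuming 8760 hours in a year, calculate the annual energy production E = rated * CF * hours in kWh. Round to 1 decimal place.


Annual energy = rated_kW * capacity_factor * hours_per_year
Given: P_rated = 1983 kW, CF = 0.412, hours = 8760
E = 1983 * 0.412 * 8760
E = 7156885.0 kWh

7156885.0


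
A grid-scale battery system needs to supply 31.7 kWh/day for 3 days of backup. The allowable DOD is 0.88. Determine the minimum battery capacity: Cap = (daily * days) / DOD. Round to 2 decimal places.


Total energy needed = daily * days = 31.7 * 3 = 95.1 kWh
Account for depth of discharge:
  Cap = total_energy / DOD = 95.1 / 0.88
  Cap = 108.07 kWh

108.07


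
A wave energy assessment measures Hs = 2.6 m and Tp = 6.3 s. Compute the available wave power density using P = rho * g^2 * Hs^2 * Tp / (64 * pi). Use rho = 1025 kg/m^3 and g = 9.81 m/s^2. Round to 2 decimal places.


Apply wave power formula:
  g^2 = 9.81^2 = 96.2361
  Hs^2 = 2.6^2 = 6.76
  Numerator = rho * g^2 * Hs^2 * Tp = 1025 * 96.2361 * 6.76 * 6.3 = 4200965.6
  Denominator = 64 * pi = 201.0619
  P = 4200965.6 / 201.0619 = 20893.89 W/m

20893.89


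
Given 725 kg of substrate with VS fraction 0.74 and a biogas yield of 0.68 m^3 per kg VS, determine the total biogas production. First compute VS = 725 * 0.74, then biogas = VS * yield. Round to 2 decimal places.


Compute volatile solids:
  VS = mass * VS_fraction = 725 * 0.74 = 536.5 kg
Calculate biogas volume:
  Biogas = VS * specific_yield = 536.5 * 0.68
  Biogas = 364.82 m^3

364.82


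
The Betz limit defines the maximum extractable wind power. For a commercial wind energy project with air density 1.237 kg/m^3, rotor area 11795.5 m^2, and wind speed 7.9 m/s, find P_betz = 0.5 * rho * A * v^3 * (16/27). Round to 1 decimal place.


The Betz coefficient Cp_max = 16/27 = 0.5926
v^3 = 7.9^3 = 493.039
P_betz = 0.5 * rho * A * v^3 * Cp_max
P_betz = 0.5 * 1.237 * 11795.5 * 493.039 * 0.5926
P_betz = 2131540.3 W

2131540.3


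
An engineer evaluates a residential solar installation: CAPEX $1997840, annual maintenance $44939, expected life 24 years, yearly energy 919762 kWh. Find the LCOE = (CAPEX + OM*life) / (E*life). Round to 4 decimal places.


Total cost = CAPEX + OM * lifetime = 1997840 + 44939 * 24 = 1997840 + 1078536 = 3076376
Total generation = annual * lifetime = 919762 * 24 = 22074288 kWh
LCOE = 3076376 / 22074288
LCOE = 0.1394 $/kWh

0.1394


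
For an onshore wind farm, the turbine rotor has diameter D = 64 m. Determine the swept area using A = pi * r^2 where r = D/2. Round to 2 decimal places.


Compute the rotor radius:
  r = D / 2 = 64 / 2 = 32.0 m
Calculate swept area:
  A = pi * r^2 = pi * 32.0^2
  A = 3216.99 m^2

3216.99


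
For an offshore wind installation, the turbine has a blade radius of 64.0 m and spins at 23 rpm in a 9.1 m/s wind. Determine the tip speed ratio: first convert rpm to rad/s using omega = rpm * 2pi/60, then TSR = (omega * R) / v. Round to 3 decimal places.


Convert rotational speed to rad/s:
  omega = 23 * 2 * pi / 60 = 2.4086 rad/s
Compute tip speed:
  v_tip = omega * R = 2.4086 * 64.0 = 154.147 m/s
Tip speed ratio:
  TSR = v_tip / v_wind = 154.147 / 9.1 = 16.939

16.939


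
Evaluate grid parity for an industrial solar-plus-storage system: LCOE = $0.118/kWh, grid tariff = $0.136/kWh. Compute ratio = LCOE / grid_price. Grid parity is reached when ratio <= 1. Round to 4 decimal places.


Compare LCOE to grid price:
  LCOE = $0.118/kWh, Grid price = $0.136/kWh
  Ratio = LCOE / grid_price = 0.118 / 0.136 = 0.8676
  Grid parity achieved (ratio <= 1)? yes

0.8676


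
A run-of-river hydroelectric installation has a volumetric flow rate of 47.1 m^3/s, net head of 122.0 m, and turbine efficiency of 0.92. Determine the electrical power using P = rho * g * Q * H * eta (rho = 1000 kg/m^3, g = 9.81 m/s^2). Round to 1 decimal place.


Apply the hydropower formula P = rho * g * Q * H * eta
rho * g = 1000 * 9.81 = 9810.0
P = 9810.0 * 47.1 * 122.0 * 0.92
P = 51860604.2 W

51860604.2


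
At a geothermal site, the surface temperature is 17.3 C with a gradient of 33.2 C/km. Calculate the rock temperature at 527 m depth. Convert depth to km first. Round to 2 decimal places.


Convert depth to km: 527 / 1000 = 0.527 km
Temperature increase = gradient * depth_km = 33.2 * 0.527 = 17.5 C
Temperature at depth = T_surface + delta_T = 17.3 + 17.5
T = 34.80 C

34.80


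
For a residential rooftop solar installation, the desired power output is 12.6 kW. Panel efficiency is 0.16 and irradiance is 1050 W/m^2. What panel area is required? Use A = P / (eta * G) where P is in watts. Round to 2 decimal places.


Convert target power to watts: P = 12.6 * 1000 = 12600.0 W
Compute denominator: eta * G = 0.16 * 1050 = 168.0
Required area A = P / (eta * G) = 12600.0 / 168.0
A = 75.00 m^2

75.00


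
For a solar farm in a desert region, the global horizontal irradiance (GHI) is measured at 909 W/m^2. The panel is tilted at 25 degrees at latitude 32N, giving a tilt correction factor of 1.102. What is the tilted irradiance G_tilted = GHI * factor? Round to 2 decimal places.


Identify the given values:
  GHI = 909 W/m^2, tilt correction factor = 1.102
Apply the formula G_tilted = GHI * factor:
  G_tilted = 909 * 1.102
  G_tilted = 1001.72 W/m^2

1001.72


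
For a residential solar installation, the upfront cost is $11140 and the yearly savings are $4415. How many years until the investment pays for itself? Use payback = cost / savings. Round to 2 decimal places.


Simple payback period = initial cost / annual savings
Payback = 11140 / 4415
Payback = 2.52 years

2.52


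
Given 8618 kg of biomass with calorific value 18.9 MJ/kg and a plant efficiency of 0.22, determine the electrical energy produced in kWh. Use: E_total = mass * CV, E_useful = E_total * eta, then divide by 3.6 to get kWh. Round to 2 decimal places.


Total energy = mass * CV = 8618 * 18.9 = 162880.2 MJ
Useful energy = total * eta = 162880.2 * 0.22 = 35833.64 MJ
Convert to kWh: 35833.64 / 3.6
Useful energy = 9953.79 kWh

9953.79


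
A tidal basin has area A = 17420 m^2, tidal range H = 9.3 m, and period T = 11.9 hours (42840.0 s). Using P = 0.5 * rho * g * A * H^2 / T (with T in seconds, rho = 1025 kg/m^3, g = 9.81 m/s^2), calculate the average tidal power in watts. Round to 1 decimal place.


Convert period to seconds: T = 11.9 * 3600 = 42840.0 s
H^2 = 9.3^2 = 86.49
P = 0.5 * rho * g * A * H^2 / T
P = 0.5 * 1025 * 9.81 * 17420 * 86.49 / 42840.0
P = 176818.4 W

176818.4


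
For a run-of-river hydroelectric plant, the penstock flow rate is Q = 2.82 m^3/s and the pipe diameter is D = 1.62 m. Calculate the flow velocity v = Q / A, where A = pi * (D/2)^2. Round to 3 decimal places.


Compute pipe cross-sectional area:
  A = pi * (D/2)^2 = pi * (1.62/2)^2 = 2.0612 m^2
Calculate velocity:
  v = Q / A = 2.82 / 2.0612
  v = 1.368 m/s

1.368


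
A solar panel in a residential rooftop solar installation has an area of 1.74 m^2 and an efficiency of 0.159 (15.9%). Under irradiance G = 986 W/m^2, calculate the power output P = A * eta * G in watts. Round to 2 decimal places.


Use the solar power formula P = A * eta * G.
Given: A = 1.74 m^2, eta = 0.159, G = 986 W/m^2
P = 1.74 * 0.159 * 986
P = 272.79 W

272.79


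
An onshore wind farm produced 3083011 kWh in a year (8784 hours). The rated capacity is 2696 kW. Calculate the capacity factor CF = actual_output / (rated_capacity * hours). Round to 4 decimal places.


Capacity factor = actual output / maximum possible output
Maximum possible = rated * hours = 2696 * 8784 = 23681664 kWh
CF = 3083011 / 23681664
CF = 0.1302

0.1302


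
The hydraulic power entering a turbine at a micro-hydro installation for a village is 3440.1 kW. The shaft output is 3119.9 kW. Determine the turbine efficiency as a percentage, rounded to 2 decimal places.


Turbine efficiency = (output power / input power) * 100
eta = (3119.9 / 3440.1) * 100
eta = 90.69%

90.69


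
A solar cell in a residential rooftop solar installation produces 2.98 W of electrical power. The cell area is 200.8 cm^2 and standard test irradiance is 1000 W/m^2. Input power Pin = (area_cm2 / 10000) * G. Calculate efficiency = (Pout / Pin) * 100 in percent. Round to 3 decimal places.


First compute the input power:
  Pin = area_cm2 / 10000 * G = 200.8 / 10000 * 1000 = 20.08 W
Then compute efficiency:
  Efficiency = (Pout / Pin) * 100 = (2.98 / 20.08) * 100
  Efficiency = 14.841%

14.841


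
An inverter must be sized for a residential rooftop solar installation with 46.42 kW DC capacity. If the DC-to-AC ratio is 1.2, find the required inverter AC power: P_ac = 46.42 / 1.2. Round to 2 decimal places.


The inverter AC capacity is determined by the DC/AC ratio.
Given: P_dc = 46.42 kW, DC/AC ratio = 1.2
P_ac = P_dc / ratio = 46.42 / 1.2
P_ac = 38.68 kW

38.68


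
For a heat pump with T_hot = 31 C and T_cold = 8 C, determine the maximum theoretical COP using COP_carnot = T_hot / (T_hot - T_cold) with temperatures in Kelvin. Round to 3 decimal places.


Convert to Kelvin:
  T_hot = 31 + 273.15 = 304.15 K
  T_cold = 8 + 273.15 = 281.15 K
Apply Carnot COP formula:
  COP = T_hot_K / (T_hot_K - T_cold_K) = 304.15 / 23.0
  COP = 13.224

13.224


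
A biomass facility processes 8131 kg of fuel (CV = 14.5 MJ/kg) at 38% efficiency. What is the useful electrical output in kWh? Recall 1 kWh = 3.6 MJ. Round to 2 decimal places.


Total energy = mass * CV = 8131 * 14.5 = 117899.5 MJ
Useful energy = total * eta = 117899.5 * 0.38 = 44801.81 MJ
Convert to kWh: 44801.81 / 3.6
Useful energy = 12444.95 kWh

12444.95


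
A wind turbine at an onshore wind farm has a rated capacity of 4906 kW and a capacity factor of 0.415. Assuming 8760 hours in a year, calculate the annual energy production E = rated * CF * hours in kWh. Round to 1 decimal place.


Annual energy = rated_kW * capacity_factor * hours_per_year
Given: P_rated = 4906 kW, CF = 0.415, hours = 8760
E = 4906 * 0.415 * 8760
E = 17835272.4 kWh

17835272.4


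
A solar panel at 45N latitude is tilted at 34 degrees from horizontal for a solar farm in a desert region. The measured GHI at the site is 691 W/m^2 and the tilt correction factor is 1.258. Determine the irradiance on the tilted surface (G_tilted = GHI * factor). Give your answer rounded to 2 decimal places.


Identify the given values:
  GHI = 691 W/m^2, tilt correction factor = 1.258
Apply the formula G_tilted = GHI * factor:
  G_tilted = 691 * 1.258
  G_tilted = 869.28 W/m^2

869.28


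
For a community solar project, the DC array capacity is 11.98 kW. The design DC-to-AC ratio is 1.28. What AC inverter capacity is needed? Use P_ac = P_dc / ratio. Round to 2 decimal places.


The inverter AC capacity is determined by the DC/AC ratio.
Given: P_dc = 11.98 kW, DC/AC ratio = 1.28
P_ac = P_dc / ratio = 11.98 / 1.28
P_ac = 9.36 kW

9.36


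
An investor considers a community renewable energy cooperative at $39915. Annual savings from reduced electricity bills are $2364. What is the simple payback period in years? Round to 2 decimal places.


Simple payback period = initial cost / annual savings
Payback = 39915 / 2364
Payback = 16.88 years

16.88


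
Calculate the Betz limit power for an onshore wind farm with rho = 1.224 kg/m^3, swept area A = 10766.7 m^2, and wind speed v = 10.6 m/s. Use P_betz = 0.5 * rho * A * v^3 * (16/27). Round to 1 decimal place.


The Betz coefficient Cp_max = 16/27 = 0.5926
v^3 = 10.6^3 = 1191.016
P_betz = 0.5 * rho * A * v^3 * Cp_max
P_betz = 0.5 * 1.224 * 10766.7 * 1191.016 * 0.5926
P_betz = 4650587.8 W

4650587.8


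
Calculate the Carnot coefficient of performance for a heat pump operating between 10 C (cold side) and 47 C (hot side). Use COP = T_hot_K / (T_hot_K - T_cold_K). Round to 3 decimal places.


Convert to Kelvin:
  T_hot = 47 + 273.15 = 320.15 K
  T_cold = 10 + 273.15 = 283.15 K
Apply Carnot COP formula:
  COP = T_hot_K / (T_hot_K - T_cold_K) = 320.15 / 37.0
  COP = 8.653

8.653


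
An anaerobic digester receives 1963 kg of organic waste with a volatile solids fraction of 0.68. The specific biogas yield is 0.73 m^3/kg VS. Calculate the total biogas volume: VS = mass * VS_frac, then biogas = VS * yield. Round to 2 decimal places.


Compute volatile solids:
  VS = mass * VS_fraction = 1963 * 0.68 = 1334.84 kg
Calculate biogas volume:
  Biogas = VS * specific_yield = 1334.84 * 0.73
  Biogas = 974.43 m^3

974.43


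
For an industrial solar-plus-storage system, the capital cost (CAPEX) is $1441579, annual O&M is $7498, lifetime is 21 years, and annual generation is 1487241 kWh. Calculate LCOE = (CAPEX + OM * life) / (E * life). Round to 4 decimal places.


Total cost = CAPEX + OM * lifetime = 1441579 + 7498 * 21 = 1441579 + 157458 = 1599037
Total generation = annual * lifetime = 1487241 * 21 = 31232061 kWh
LCOE = 1599037 / 31232061
LCOE = 0.0512 $/kWh

0.0512


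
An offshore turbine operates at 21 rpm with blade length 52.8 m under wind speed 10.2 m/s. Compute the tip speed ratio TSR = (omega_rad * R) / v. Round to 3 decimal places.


Convert rotational speed to rad/s:
  omega = 21 * 2 * pi / 60 = 2.1991 rad/s
Compute tip speed:
  v_tip = omega * R = 2.1991 * 52.8 = 116.113 m/s
Tip speed ratio:
  TSR = v_tip / v_wind = 116.113 / 10.2 = 11.384

11.384


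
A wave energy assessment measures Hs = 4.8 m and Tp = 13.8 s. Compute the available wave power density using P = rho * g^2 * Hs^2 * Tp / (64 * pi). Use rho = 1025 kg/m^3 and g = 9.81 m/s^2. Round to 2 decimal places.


Apply wave power formula:
  g^2 = 9.81^2 = 96.2361
  Hs^2 = 4.8^2 = 23.04
  Numerator = rho * g^2 * Hs^2 * Tp = 1025 * 96.2361 * 23.04 * 13.8 = 31363421.98
  Denominator = 64 * pi = 201.0619
  P = 31363421.98 / 201.0619 = 155988.86 W/m

155988.86


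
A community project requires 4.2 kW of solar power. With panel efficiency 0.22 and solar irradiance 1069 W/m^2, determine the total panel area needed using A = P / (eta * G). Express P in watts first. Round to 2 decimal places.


Convert target power to watts: P = 4.2 * 1000 = 4200.0 W
Compute denominator: eta * G = 0.22 * 1069 = 235.18
Required area A = P / (eta * G) = 4200.0 / 235.18
A = 17.86 m^2

17.86


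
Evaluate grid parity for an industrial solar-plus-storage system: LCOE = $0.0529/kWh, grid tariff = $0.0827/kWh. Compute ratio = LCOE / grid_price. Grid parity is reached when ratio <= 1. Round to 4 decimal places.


Compare LCOE to grid price:
  LCOE = $0.0529/kWh, Grid price = $0.0827/kWh
  Ratio = LCOE / grid_price = 0.0529 / 0.0827 = 0.6397
  Grid parity achieved (ratio <= 1)? yes

0.6397


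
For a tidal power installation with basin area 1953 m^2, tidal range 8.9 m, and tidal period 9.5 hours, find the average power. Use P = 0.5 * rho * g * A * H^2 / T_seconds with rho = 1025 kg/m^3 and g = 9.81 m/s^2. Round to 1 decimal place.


Convert period to seconds: T = 9.5 * 3600 = 34200.0 s
H^2 = 8.9^2 = 79.21
P = 0.5 * rho * g * A * H^2 / T
P = 0.5 * 1025 * 9.81 * 1953 * 79.21 / 34200.0
P = 22741.5 W

22741.5


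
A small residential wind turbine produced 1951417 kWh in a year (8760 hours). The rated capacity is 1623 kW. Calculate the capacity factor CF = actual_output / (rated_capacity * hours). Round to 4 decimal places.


Capacity factor = actual output / maximum possible output
Maximum possible = rated * hours = 1623 * 8760 = 14217480 kWh
CF = 1951417 / 14217480
CF = 0.1373

0.1373


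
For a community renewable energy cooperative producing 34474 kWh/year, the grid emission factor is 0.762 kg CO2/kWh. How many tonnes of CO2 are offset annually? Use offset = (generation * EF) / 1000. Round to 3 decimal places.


CO2 offset in kg = generation * emission_factor
CO2 offset = 34474 * 0.762 = 26269.19 kg
Convert to tonnes:
  CO2 offset = 26269.19 / 1000 = 26.269 tonnes

26.269


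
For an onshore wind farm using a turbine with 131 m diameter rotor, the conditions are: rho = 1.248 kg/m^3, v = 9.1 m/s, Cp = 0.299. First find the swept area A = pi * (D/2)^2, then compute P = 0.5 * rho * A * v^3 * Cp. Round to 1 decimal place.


Step 1 -- Compute swept area:
  A = pi * (D/2)^2 = pi * (131/2)^2 = 13478.22 m^2
Step 2 -- Apply wind power equation:
  P = 0.5 * rho * A * v^3 * Cp
  v^3 = 9.1^3 = 753.571
  P = 0.5 * 1.248 * 13478.22 * 753.571 * 0.299
  P = 1895014.0 W

1895014.0


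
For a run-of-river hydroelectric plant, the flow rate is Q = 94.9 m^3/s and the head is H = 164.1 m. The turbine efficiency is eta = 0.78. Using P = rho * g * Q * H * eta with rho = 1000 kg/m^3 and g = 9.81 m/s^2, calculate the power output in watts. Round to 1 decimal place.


Apply the hydropower formula P = rho * g * Q * H * eta
rho * g = 1000 * 9.81 = 9810.0
P = 9810.0 * 94.9 * 164.1 * 0.78
P = 119162170.1 W

119162170.1


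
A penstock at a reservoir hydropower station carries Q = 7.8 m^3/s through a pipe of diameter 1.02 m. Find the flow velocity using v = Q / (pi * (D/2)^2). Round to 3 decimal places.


Compute pipe cross-sectional area:
  A = pi * (D/2)^2 = pi * (1.02/2)^2 = 0.8171 m^2
Calculate velocity:
  v = Q / A = 7.8 / 0.8171
  v = 9.546 m/s

9.546


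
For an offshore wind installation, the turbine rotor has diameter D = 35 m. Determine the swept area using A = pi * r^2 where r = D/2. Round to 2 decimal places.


Compute the rotor radius:
  r = D / 2 = 35 / 2 = 17.5 m
Calculate swept area:
  A = pi * r^2 = pi * 17.5^2
  A = 962.11 m^2

962.11


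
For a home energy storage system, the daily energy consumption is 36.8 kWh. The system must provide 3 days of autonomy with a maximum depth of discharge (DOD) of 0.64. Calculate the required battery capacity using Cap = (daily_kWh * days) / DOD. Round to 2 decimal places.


Total energy needed = daily * days = 36.8 * 3 = 110.4 kWh
Account for depth of discharge:
  Cap = total_energy / DOD = 110.4 / 0.64
  Cap = 172.50 kWh

172.50


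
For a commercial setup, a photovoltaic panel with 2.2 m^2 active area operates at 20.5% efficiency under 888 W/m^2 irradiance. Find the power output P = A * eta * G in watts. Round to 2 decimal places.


Use the solar power formula P = A * eta * G.
Given: A = 2.2 m^2, eta = 0.205, G = 888 W/m^2
P = 2.2 * 0.205 * 888
P = 400.49 W

400.49


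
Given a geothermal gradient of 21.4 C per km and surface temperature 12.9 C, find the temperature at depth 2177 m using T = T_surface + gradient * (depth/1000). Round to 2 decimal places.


Convert depth to km: 2177 / 1000 = 2.177 km
Temperature increase = gradient * depth_km = 21.4 * 2.177 = 46.59 C
Temperature at depth = T_surface + delta_T = 12.9 + 46.59
T = 59.49 C

59.49
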